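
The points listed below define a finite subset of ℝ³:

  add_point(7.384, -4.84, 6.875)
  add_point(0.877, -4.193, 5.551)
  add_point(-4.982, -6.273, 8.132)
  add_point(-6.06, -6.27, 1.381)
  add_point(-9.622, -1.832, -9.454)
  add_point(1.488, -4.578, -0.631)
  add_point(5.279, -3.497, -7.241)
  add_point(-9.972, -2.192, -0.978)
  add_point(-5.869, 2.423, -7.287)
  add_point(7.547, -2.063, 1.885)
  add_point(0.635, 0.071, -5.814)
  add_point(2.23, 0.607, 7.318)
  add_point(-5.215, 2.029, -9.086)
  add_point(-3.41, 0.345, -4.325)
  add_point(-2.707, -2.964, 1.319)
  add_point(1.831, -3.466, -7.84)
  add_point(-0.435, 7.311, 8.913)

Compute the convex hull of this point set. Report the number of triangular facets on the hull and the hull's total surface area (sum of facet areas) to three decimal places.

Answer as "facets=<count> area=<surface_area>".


Extreme-point indices: [0, 2, 3, 4, 6, 7, 8, 9, 10, 12, 15, 16] — 12 of 17 on the boundary.

Per-facet area ½‖(b−a)×(c−a)‖:
  f1: (p2, p16, p7) → 79.0190
  f2: (p8, p16, p7) → 73.0202
  f3: (p8, p12, p16) → 10.5979
  f4: (p6, p16, p9) → 60.5139
  f5: (p10, p12, p16) → 55.7168
  f6: (p10, p6, p16) → 42.2533
  f7: (p10, p6, p12) → 15.0198
  f8: (p0, p6, p9) → 17.7264
  f9: (p0, p16, p9) → 40.1643
  f10: (p0, p2, p16) → 81.6057
  f11: (p3, p2, p7) → 18.3466
  f12: (p3, p0, p2) → 42.7010
  f13: (p3, p0, p6) → 90.7780
  f14: (p4, p3, p7) → 23.9776
  f15: (p4, p8, p7) → 24.5883
  f16: (p4, p8, p12) → 5.7259
  f17: (p15, p3, p6) → 18.9339
  f18: (p15, p4, p3) → 63.5260
  f19: (p15, p6, p12) → 9.5044
  f20: (p15, p4, p12) → 25.9770
Σ area = 799.696

Euler characteristic 12−30+20 = 2 ✓

facets=20 area=799.696


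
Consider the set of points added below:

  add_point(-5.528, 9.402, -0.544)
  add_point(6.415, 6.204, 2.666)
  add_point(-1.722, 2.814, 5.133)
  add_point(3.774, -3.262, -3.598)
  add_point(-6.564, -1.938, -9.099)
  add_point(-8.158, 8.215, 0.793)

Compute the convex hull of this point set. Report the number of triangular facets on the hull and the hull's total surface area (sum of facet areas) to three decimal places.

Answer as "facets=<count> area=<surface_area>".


facets=8 area=422.282

Points on the hull: [0, 1, 2, 3, 4, 5] (6 of 6).

Area of each hull facet:
  f1: (p2, p1, p5) → 41.6765
  f2: (p2, p4, p5) → 66.5306
  f3: (p3, p4, p1) → 64.1095
  f4: (p3, p2, p1) → 49.8157
  f5: (p3, p2, p4) → 70.0479
  f6: (p0, p1, p5) → 16.6301
  f7: (p0, p4, p5) → 22.5225
  f8: (p0, p4, p1) → 90.9488
Σ area = 422.282

Euler: V−E+F = 6−12+8 = 2.


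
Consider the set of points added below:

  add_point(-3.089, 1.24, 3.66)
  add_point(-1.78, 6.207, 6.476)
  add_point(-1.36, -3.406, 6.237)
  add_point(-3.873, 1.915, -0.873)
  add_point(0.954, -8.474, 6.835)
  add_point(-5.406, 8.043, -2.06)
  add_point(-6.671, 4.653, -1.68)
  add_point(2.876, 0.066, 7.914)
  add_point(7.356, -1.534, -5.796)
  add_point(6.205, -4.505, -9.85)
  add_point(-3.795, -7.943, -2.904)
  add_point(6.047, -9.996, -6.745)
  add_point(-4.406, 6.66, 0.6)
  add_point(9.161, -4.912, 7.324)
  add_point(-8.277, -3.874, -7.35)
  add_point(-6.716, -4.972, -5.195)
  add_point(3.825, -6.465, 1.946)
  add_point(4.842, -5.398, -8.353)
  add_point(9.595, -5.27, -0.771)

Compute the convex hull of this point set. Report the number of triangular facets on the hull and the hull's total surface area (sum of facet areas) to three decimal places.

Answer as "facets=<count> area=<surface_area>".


facets=24 area=888.975

Points on the hull: [1, 2, 4, 5, 6, 7, 8, 9, 10, 11, 13, 14, 15, 18] (14 of 19).

Facet areas (half cross-product norm):
  f1: (p9, p5, p14) → 97.6387
  f2: (p13, p4, p7) → 31.8680
  f3: (p1, p13, p7) → 11.1002
  f4: (p8, p9, p18) → 16.0881
  f5: (p8, p9, p5) → 39.6986
  f6: (p8, p1, p5) → 75.7977
  f7: (p8, p13, p18) → 18.9715
  f8: (p8, p1, p13) → 101.1278
  f9: (p15, p4, p14) → 3.3858
  f10: (p11, p9, p18) → 26.2115
  f11: (p11, p13, p18) → 23.9589
  f12: (p11, p13, p4) → 63.6188
  f13: (p11, p9, p14) → 46.2928
  f14: (p2, p4, p7) → 15.6847
  f15: (p2, p1, p7) → 22.4490
  f16: (p2, p4, p14) → 41.3269
  f17: (p10, p15, p4) → 17.5686
  f18: (p10, p11, p4) → 58.1441
  f19: (p10, p15, p14) → 2.4772
  f20: (p10, p11, p14) → 36.3388
  f21: (p6, p2, p14) → 64.2423
  f22: (p6, p2, p1) → 45.7781
  f23: (p6, p5, p14) → 12.1823
  f24: (p6, p1, p5) → 17.0243
Σ area = 888.975

Euler characteristic 14−36+24 = 2 ✓


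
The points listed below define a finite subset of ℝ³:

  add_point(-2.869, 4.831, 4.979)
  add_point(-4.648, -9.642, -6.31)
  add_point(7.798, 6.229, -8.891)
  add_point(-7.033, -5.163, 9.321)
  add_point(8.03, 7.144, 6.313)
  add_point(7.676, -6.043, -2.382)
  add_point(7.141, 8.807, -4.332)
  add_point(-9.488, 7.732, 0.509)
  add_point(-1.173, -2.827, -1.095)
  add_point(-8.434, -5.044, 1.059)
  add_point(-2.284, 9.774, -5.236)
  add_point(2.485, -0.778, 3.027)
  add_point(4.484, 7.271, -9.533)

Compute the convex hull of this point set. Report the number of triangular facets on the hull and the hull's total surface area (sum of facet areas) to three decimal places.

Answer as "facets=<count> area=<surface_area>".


facets=18 area=1088.489

Extreme-point indices: [0, 1, 2, 3, 4, 5, 6, 7, 9, 10, 12] — 11 of 13 on the boundary.

Facet areas (half cross-product norm):
  f1: (p10, p4, p7) → 74.1034
  f2: (p10, p1, p7) → 88.9215
  f3: (p10, p12, p1) → 80.1266
  f4: (p5, p3, p4) → 138.4667
  f5: (p5, p3, p1) → 107.6672
  f6: (p0, p4, p7) → 31.6039
  f7: (p0, p3, p7) → 48.4540
  f8: (p0, p3, p4) → 57.4492
  f9: (p9, p1, p7) → 53.2387
  f10: (p9, p3, p7) → 53.6354
  f11: (p9, p3, p1) → 28.6239
  f12: (p6, p10, p4) → 50.5026
  f13: (p6, p10, p12) → 25.0247
  f14: (p2, p12, p1) → 34.0174
  f15: (p2, p5, p1) → 92.7142
  f16: (p2, p6, p12) → 9.2734
  f17: (p2, p5, p4) → 96.2940
  f18: (p2, p6, p4) → 18.3724
Σ area = 1088.489

Check V−E+F: 11 − 27 + 18 = 2.


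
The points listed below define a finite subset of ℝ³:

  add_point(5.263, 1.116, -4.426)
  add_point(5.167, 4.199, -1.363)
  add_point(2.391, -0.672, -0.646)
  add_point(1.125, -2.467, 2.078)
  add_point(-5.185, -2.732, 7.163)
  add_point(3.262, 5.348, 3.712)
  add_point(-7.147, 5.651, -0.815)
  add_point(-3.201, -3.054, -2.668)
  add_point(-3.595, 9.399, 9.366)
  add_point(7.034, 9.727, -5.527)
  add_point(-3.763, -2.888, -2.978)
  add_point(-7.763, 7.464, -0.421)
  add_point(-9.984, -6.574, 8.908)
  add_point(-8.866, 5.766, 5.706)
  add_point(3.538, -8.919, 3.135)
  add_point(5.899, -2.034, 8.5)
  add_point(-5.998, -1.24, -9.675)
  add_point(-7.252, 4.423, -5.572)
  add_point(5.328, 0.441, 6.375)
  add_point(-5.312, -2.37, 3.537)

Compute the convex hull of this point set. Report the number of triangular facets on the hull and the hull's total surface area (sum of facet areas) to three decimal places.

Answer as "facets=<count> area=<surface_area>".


facets=16 area=1077.153

Extreme-point indices: [0, 8, 9, 11, 12, 13, 14, 15, 16, 17] — 10 of 20 on the boundary.

Triangle areas on the boundary:
  f1: (p16, p14, p12) → 126.7628
  f2: (p8, p11, p9) → 85.1229
  f3: (p0, p16, p9) → 53.3055
  f4: (p0, p16, p14) → 80.1715
  f5: (p17, p16, p9) → 53.7830
  f6: (p17, p11, p9) → 45.5182
  f7: (p17, p16, p12) → 65.3151
  f8: (p15, p8, p9) → 124.5966
  f9: (p15, p0, p9) → 55.4702
  f10: (p15, p0, p14) → 54.9731
  f11: (p15, p14, p12) → 66.8827
  f12: (p15, p8, p12) → 112.5372
  f13: (p13, p8, p12) → 42.9666
  f14: (p13, p8, p11) → 23.2123
  f15: (p13, p17, p12) → 72.6257
  f16: (p13, p17, p11) → 13.9097
Σ area = 1077.153

Check V−E+F: 10 − 24 + 16 = 2.


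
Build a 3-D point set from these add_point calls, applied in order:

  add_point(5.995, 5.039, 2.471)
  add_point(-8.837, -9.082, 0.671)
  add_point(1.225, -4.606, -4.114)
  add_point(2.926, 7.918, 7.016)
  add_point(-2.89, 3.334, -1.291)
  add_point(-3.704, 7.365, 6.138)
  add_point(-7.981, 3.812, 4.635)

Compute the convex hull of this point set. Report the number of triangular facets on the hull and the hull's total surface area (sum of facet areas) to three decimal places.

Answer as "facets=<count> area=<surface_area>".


facets=10 area=449.171

Extreme-point indices: [0, 1, 2, 3, 4, 5, 6] — 7 of 7 on the boundary.

Facet areas (half cross-product norm):
  f1: (p3, p0, p1) → 63.6455
  f2: (p2, p0, p1) → 69.6152
  f3: (p4, p2, p1) → 55.4623
  f4: (p4, p3, p0) → 30.2300
  f5: (p4, p2, p0) → 45.5226
  f6: (p6, p3, p1) → 71.9500
  f7: (p6, p4, p1) → 51.3643
  f8: (p5, p4, p3) → 28.4418
  f9: (p5, p6, p3) → 11.1003
  f10: (p5, p6, p4) → 21.8388
Σ area = 449.171

Check V−E+F: 7 − 15 + 10 = 2.


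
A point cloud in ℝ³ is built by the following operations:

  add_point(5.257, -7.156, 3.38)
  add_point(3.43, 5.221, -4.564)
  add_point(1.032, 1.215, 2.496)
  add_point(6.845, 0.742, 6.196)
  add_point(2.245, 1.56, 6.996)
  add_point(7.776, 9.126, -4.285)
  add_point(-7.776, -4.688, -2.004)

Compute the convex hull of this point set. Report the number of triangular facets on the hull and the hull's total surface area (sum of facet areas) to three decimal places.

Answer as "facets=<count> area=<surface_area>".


Hull vertices (6/7): indices [0, 1, 3, 4, 5, 6].

Area of each hull facet:
  f1: (p4, p5, p6) → 108.8790
  f2: (p4, p0, p6) → 67.8273
  f3: (p3, p0, p5) → 54.1414
  f4: (p3, p4, p5) → 31.7544
  f5: (p3, p4, p0) → 20.2141
  f6: (p1, p5, p6) → 9.5716
  f7: (p1, p0, p6) → 94.3101
  f8: (p1, p0, p5) → 38.9145
Σ area = 425.612

Euler characteristic 6−12+8 = 2 ✓

facets=8 area=425.612


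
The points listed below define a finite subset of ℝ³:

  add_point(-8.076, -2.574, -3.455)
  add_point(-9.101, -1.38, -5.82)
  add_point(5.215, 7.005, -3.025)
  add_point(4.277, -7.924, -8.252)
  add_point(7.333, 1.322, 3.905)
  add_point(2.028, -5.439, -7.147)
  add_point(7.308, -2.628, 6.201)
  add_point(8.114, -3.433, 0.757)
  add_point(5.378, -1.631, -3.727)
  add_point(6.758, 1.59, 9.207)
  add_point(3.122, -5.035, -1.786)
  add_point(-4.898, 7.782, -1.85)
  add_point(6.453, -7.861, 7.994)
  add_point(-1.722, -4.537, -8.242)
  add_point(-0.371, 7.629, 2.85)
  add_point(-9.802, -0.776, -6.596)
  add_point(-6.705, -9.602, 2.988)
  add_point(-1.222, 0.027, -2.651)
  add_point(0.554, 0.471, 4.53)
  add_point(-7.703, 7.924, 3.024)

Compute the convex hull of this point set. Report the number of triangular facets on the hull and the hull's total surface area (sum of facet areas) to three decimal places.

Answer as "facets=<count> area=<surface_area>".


facets=22 area=1011.427

Extreme-point indices: [2, 3, 4, 6, 7, 9, 11, 12, 13, 14, 15, 16, 19] — 13 of 20 on the boundary.

Facet areas (half cross-product norm):
  f1: (p16, p19, p15) → 87.2949
  f2: (p9, p16, p19) → 135.0057
  f3: (p11, p19, p15) → 30.3282
  f4: (p11, p2, p15) → 52.6664
  f5: (p3, p2, p7) → 61.7996
  f6: (p12, p9, p16) → 66.3024
  f7: (p12, p3, p7) → 42.3015
  f8: (p12, p3, p16) → 102.4060
  f9: (p4, p2, p7) → 26.2801
  f10: (p4, p9, p7) → 12.3042
  f11: (p4, p9, p2) → 17.7625
  f12: (p14, p9, p19) → 31.9253
  f13: (p14, p9, p2) → 45.8348
  f14: (p14, p11, p19) → 17.6385
  f15: (p14, p11, p2) → 26.5128
  f16: (p13, p2, p15) → 65.4114
  f17: (p13, p3, p2) → 49.7292
  f18: (p13, p16, p15) → 56.8550
  f19: (p13, p3, p16) → 45.3215
  f20: (p6, p9, p7) → 10.3813
  f21: (p6, p12, p7) → 15.2503
  f22: (p6, p12, p9) → 12.1154
Σ area = 1011.427

Euler characteristic 13−33+22 = 2 ✓


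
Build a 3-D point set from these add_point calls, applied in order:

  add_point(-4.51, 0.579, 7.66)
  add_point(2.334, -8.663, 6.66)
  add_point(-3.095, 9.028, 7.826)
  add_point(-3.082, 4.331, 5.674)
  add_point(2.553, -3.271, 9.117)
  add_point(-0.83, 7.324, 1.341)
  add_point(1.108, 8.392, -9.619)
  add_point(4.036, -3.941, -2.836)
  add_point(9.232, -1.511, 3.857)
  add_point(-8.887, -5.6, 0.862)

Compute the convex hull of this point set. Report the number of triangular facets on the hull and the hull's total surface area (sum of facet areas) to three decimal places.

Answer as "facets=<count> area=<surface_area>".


Extreme-point indices: [0, 1, 2, 4, 6, 7, 8, 9] — 8 of 10 on the boundary.

Area of each hull facet:
  f1: (p6, p2, p9) → 145.0054
  f2: (p6, p2, p8) → 135.6068
  f3: (p4, p2, p8) → 58.8331
  f4: (p7, p6, p9) → 97.2795
  f5: (p7, p6, p8) → 61.4824
  f6: (p0, p2, p9) → 31.8536
  f7: (p0, p4, p2) → 33.2020
  f8: (p1, p4, p8) → 25.7204
  f9: (p1, p7, p8) → 42.1143
  f10: (p1, p7, p9) → 65.0851
  f11: (p1, p0, p9) → 56.2277
  f12: (p1, p0, p4) → 22.9418
Σ area = 775.352

Check V−E+F: 8 − 18 + 12 = 2.

facets=12 area=775.352


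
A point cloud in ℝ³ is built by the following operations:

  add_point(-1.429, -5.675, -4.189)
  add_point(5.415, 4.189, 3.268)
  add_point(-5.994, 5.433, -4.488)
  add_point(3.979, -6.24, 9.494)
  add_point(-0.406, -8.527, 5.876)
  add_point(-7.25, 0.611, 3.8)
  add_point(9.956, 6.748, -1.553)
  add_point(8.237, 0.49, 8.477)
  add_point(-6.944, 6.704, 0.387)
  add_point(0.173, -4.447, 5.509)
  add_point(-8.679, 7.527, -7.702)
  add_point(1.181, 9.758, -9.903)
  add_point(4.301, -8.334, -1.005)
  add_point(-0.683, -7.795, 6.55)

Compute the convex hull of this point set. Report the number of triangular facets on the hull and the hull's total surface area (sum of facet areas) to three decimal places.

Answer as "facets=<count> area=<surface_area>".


facets=20 area=940.790

Hull vertices (12/14): indices [0, 1, 3, 4, 5, 6, 7, 8, 10, 11, 12, 13].

Triangle areas on the boundary:
  f1: (p12, p3, p4) → 25.4785
  f2: (p11, p12, p6) → 100.5783
  f3: (p11, p8, p10) → 42.9890
  f4: (p11, p8, p6) → 83.1637
  f5: (p0, p12, p4) → 29.4076
  f6: (p0, p11, p10) → 78.1465
  f7: (p0, p11, p12) → 54.6195
  f8: (p7, p12, p6) → 79.1490
  f9: (p7, p12, p3) → 42.9833
  f10: (p5, p8, p10) → 24.2270
  f11: (p5, p0, p10) → 76.4686
  f12: (p5, p0, p4) → 54.6938
  f13: (p5, p7, p3) → 57.5023
  f14: (p5, p7, p8) → 56.2298
  f15: (p1, p8, p6) → 42.2963
  f16: (p1, p7, p6) → 22.2789
  f17: (p1, p7, p8) → 34.1365
  f18: (p13, p3, p4) → 2.8133
  f19: (p13, p5, p4) → 4.7963
  f20: (p13, p5, p3) → 28.8322
Σ area = 940.790

Check V−E+F: 12 − 30 + 20 = 2.


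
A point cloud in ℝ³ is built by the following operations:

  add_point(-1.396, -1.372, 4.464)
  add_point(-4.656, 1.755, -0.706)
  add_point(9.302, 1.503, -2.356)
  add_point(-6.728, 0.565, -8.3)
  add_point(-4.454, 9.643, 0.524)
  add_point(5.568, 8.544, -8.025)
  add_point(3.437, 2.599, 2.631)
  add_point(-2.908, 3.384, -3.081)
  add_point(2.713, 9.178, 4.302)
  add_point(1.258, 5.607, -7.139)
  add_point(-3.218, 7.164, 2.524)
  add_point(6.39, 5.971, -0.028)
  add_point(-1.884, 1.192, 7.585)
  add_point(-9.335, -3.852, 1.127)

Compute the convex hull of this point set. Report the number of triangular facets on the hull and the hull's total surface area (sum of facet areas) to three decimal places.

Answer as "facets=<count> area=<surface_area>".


9 of the 14 inputs are extreme points: [0, 2, 3, 4, 5, 8, 11, 12, 13].

Per-facet area ½‖(b−a)×(c−a)‖:
  f1: (p3, p2, p13) → 91.7387
  f2: (p3, p4, p13) → 66.4723
  f3: (p5, p3, p2) → 71.5606
  f4: (p5, p3, p4) → 79.0364
  f5: (p12, p4, p13) → 61.6386
  f6: (p0, p2, p13) → 46.8727
  f7: (p0, p12, p13) → 17.0516
  f8: (p0, p12, p2) → 24.6731
  f9: (p8, p12, p2) → 59.0525
  f10: (p8, p12, p4) → 38.7886
  f11: (p8, p5, p4) → 49.7592
  f12: (p11, p5, p2) → 24.4452
  f13: (p11, p8, p2) → 7.2078
  f14: (p11, p8, p5) → 24.9326
Σ area = 663.230

Check V−E+F: 9 − 21 + 14 = 2.

facets=14 area=663.230


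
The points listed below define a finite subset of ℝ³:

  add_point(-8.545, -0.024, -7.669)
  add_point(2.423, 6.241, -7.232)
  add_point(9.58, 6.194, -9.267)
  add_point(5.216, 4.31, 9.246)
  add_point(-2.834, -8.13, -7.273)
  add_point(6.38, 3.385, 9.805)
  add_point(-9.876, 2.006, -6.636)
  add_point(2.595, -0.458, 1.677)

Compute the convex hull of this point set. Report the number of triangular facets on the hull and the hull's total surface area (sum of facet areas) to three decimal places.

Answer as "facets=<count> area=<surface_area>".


Extreme-point indices: [0, 1, 2, 3, 4, 5, 6] — 7 of 8 on the boundary.

Per-facet area ½‖(b−a)×(c−a)‖:
  f1: (p5, p4, p6) → 135.8604
  f2: (p5, p4, p2) → 176.6332
  f3: (p1, p2, p6) → 19.1045
  f4: (p0, p2, p6) → 24.4958
  f5: (p0, p4, p6) → 5.6163
  f6: (p0, p4, p2) → 91.7298
  f7: (p3, p5, p2) → 14.7695
  f8: (p3, p1, p2) → 62.2307
  f9: (p3, p5, p6) → 12.5826
  f10: (p3, p1, p6) → 109.2315
Σ area = 652.254

Check V−E+F: 7 − 15 + 10 = 2.

facets=10 area=652.254


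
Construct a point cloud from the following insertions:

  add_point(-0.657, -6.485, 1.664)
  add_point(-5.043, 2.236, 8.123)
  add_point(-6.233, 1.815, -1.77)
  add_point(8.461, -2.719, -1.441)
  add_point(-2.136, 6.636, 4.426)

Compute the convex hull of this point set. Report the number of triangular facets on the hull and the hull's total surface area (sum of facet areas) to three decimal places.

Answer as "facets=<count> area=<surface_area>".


Hull vertices (5/5): indices [0, 1, 2, 3, 4].

Per-facet area ½‖(b−a)×(c−a)‖:
  f1: (p0, p3, p2) → 54.4884
  f2: (p1, p0, p2) → 49.3461
  f3: (p1, p0, p3) → 58.9808
  f4: (p4, p3, p2) → 65.0411
  f5: (p4, p1, p2) → 28.0548
  f6: (p4, p1, p3) → 48.9572
Σ area = 304.868

Euler: V−E+F = 5−9+6 = 2.

facets=6 area=304.868


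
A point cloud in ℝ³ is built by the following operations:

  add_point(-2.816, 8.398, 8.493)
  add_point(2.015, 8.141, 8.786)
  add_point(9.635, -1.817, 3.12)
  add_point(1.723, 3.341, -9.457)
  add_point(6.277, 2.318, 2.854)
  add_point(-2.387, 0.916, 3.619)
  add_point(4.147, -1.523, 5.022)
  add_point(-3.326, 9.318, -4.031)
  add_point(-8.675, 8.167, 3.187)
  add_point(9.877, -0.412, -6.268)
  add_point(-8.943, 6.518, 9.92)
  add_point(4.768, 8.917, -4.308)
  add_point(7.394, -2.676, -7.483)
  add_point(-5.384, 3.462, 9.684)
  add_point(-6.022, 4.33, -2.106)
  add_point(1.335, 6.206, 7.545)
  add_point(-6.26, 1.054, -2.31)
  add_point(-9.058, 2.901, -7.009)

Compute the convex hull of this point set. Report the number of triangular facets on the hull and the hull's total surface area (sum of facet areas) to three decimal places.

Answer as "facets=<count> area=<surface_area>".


facets=24 area=901.621

14 of the 18 inputs are extreme points: [0, 1, 2, 3, 6, 7, 8, 9, 10, 11, 12, 13, 16, 17].

Triangle areas on the boundary:
  f1: (p3, p7, p17) → 41.4181
  f2: (p8, p7, p17) → 40.3950
  f3: (p8, p10, p17) → 26.2721
  f4: (p12, p3, p17) → 38.6220
  f5: (p12, p3, p9) → 15.1196
  f6: (p11, p3, p9) → 37.6015
  f7: (p11, p3, p7) → 31.4515
  f8: (p11, p1, p7) → 52.8103
  f9: (p16, p10, p17) → 34.0182
  f10: (p16, p12, p17) → 42.2353
  f11: (p16, p12, p6) → 79.6359
  f12: (p2, p6, p1) → 28.8130
  f13: (p2, p11, p9) → 51.2459
  f14: (p2, p11, p1) → 81.1852
  f15: (p2, p12, p9) → 16.5306
  f16: (p2, p12, p6) → 31.3500
  f17: (p0, p1, p10) → 6.8757
  f18: (p0, p8, p10) → 21.6145
  f19: (p0, p1, p7) → 30.2899
  f20: (p0, p8, p7) → 35.6557
  f21: (p13, p16, p10) → 28.5854
  f22: (p13, p16, p6) → 65.4274
  f23: (p13, p1, p10) → 19.7393
  f24: (p13, p6, p1) → 44.7290
Σ area = 901.621

Euler: V−E+F = 14−36+24 = 2.


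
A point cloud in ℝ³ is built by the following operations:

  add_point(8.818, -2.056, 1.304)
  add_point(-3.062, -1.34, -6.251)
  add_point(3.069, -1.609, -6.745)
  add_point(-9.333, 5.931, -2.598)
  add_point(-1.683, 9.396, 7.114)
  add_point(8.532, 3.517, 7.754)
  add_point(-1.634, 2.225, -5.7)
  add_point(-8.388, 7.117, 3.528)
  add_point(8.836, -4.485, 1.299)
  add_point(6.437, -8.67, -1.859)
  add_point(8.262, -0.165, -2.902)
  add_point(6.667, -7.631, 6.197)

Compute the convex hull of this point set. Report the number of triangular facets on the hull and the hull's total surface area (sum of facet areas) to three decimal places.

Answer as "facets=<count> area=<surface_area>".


Points on the hull: [0, 1, 2, 3, 4, 5, 6, 7, 8, 9, 10, 11] (12 of 12).

Per-facet area ½‖(b−a)×(c−a)‖:
  f1: (p6, p4, p3) → 57.8104
  f2: (p5, p11, p8) → 31.7502
  f3: (p5, p11, p4) → 63.3779
  f4: (p7, p4, p3) → 19.6730
  f5: (p7, p11, p3) → 66.7123
  f6: (p7, p11, p4) → 75.0350
  f7: (p1, p11, p3) → 81.7991
  f8: (p1, p6, p3) → 17.5239
  f9: (p1, p6, p2) → 11.3352
  f10: (p9, p11, p8) → 17.8499
  f11: (p9, p1, p2) → 26.5489
  f12: (p9, p1, p11) → 49.7056
  f13: (p0, p5, p8) → 7.8254
  f14: (p10, p6, p2) → 18.9744
  f15: (p10, p0, p5) → 18.0241
  f16: (p10, p6, p4) → 76.9800
  f17: (p10, p5, p4) → 66.2814
  f18: (p10, p0, p8) → 5.1553
  f19: (p10, p9, p8) → 17.3653
  f20: (p10, p9, p2) → 27.6059
Σ area = 757.333

Euler characteristic 12−30+20 = 2 ✓

facets=20 area=757.333


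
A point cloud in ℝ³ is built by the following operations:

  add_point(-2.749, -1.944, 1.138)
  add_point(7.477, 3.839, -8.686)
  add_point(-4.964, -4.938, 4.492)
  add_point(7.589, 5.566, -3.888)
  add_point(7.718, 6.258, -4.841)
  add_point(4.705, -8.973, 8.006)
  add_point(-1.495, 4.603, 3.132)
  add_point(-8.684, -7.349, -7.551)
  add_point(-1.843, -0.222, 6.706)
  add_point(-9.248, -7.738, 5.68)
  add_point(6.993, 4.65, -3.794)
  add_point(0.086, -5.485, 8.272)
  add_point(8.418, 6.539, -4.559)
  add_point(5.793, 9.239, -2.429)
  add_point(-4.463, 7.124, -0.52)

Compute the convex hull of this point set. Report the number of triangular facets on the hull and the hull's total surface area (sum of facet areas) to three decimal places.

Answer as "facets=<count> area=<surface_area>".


Points on the hull: [1, 5, 6, 7, 8, 9, 11, 12, 13, 14] (10 of 15).

Facet areas (half cross-product norm):
  f1: (p1, p5, p12) → 50.8695
  f2: (p11, p5, p9) → 23.0548
  f3: (p13, p5, p12) → 43.8410
  f4: (p13, p1, p12) → 8.4644
  f5: (p7, p5, p9) → 93.3321
  f6: (p7, p1, p5) → 181.4724
  f7: (p8, p11, p5) → 10.2005
  f8: (p8, p13, p5) → 80.6566
  f9: (p8, p13, p6) → 21.2862
  f10: (p8, p11, p9) → 28.4887
  f11: (p14, p7, p9) → 101.6667
  f12: (p14, p8, p9) → 54.5368
  f13: (p14, p8, p6) → 10.5620
  f14: (p14, p13, p6) → 26.9276
  f15: (p14, p13, p1) → 44.0011
  f16: (p14, p7, p1) → 120.3247
Σ area = 899.685

Euler: V−E+F = 10−24+16 = 2.

facets=16 area=899.685


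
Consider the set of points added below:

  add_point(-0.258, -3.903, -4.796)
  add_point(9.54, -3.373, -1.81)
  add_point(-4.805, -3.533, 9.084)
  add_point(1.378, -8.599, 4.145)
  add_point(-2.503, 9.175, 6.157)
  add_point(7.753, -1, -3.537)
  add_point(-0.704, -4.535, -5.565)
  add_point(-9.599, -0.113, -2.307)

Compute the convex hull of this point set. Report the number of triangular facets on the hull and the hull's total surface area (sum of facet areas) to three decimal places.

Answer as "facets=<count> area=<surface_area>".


Extreme-point indices: [1, 2, 3, 4, 5, 6, 7] — 7 of 8 on the boundary.

Triangle areas on the boundary:
  f1: (p2, p4, p7) → 78.2780
  f2: (p2, p4, p1) → 114.4773
  f3: (p3, p2, p7) → 60.0647
  f4: (p3, p2, p1) → 46.2921
  f5: (p5, p4, p7) → 114.3109
  f6: (p5, p4, p1) → 26.9804
  f7: (p6, p5, p7) → 41.3043
  f8: (p6, p5, p1) → 15.2968
  f9: (p6, p3, p7) → 56.0346
  f10: (p6, p3, p1) → 52.5476
Σ area = 605.587

Euler: V−E+F = 7−15+10 = 2.

facets=10 area=605.587


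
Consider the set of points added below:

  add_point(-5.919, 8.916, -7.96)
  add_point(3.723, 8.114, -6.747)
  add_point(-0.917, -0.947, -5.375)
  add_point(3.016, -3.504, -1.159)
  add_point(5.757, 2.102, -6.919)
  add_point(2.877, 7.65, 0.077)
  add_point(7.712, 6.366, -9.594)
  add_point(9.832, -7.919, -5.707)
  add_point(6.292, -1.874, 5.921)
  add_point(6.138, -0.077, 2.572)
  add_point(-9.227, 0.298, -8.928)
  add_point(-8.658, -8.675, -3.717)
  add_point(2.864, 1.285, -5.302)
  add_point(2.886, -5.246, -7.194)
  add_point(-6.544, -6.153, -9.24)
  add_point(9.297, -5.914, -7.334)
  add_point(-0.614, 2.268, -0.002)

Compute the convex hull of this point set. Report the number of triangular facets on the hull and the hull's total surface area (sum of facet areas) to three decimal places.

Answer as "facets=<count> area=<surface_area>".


Extreme-point indices: [0, 1, 5, 6, 7, 8, 10, 11, 14, 15, 16] — 11 of 17 on the boundary.

Per-facet area ½‖(b−a)×(c−a)‖:
  f1: (p8, p6, p7) → 98.5520
  f2: (p11, p8, p7) → 119.1407
  f3: (p14, p6, p10) → 62.8775
  f4: (p14, p11, p10) → 22.0391
  f5: (p14, p11, p7) → 53.8882
  f6: (p0, p6, p10) → 63.9013
  f7: (p0, p11, p10) → 32.9660
  f8: (p15, p6, p7) → 7.9377
  f9: (p15, p14, p7) → 20.2940
  f10: (p15, p14, p6) → 99.5444
  f11: (p5, p8, p6) → 62.0757
  f12: (p1, p0, p6) → 17.6668
  f13: (p1, p5, p6) → 14.1623
  f14: (p1, p5, p0) → 33.6006
  f15: (p16, p0, p11) → 82.0014
  f16: (p16, p5, p0) → 36.4260
  f17: (p16, p11, p8) → 68.5076
  f18: (p16, p5, p8) → 32.0463
Σ area = 927.628

Euler characteristic 11−27+18 = 2 ✓

facets=18 area=927.628


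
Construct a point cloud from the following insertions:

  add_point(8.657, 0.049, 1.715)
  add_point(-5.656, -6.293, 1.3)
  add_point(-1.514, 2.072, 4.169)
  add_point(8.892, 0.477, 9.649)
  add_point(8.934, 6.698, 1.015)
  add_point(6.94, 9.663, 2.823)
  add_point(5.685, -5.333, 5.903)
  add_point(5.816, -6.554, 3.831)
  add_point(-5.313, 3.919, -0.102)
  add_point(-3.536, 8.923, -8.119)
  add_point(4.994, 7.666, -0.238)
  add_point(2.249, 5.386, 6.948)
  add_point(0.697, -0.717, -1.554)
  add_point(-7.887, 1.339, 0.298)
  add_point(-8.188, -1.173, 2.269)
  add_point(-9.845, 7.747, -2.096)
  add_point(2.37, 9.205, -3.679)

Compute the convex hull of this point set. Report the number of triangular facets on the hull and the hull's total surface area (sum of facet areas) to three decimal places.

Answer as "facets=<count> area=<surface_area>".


Points on the hull: [0, 1, 3, 4, 5, 6, 7, 9, 11, 12, 14, 15, 16] (13 of 17).

Facet areas (half cross-product norm):
  f1: (p5, p3, p4) → 21.2632
  f2: (p5, p9, p15) → 66.7402
  f3: (p0, p9, p4) → 51.4916
  f4: (p0, p3, p4) → 26.5625
  f5: (p0, p3, p7) → 29.0305
  f6: (p11, p5, p15) → 57.6702
  f7: (p11, p5, p3) → 32.8921
  f8: (p11, p14, p15) → 65.5546
  f9: (p11, p14, p3) → 51.6041
  f10: (p16, p9, p4) → 10.4237
  f11: (p16, p5, p4) → 15.8131
  f12: (p16, p5, p9) → 9.0832
  f13: (p6, p3, p7) → 5.6681
  f14: (p1, p6, p7) → 14.0474
  f15: (p1, p14, p3) → 52.3132
  f16: (p1, p6, p3) → 36.2274
  f17: (p1, p9, p15) → 65.9759
  f18: (p1, p14, p15) → 18.1631
  f19: (p12, p1, p7) → 41.4395
  f20: (p12, p1, p9) → 50.4350
  f21: (p12, p0, p7) → 30.6588
  f22: (p12, p0, p9) → 47.9784
Σ area = 801.036

Check V−E+F: 13 − 33 + 22 = 2.

facets=22 area=801.036


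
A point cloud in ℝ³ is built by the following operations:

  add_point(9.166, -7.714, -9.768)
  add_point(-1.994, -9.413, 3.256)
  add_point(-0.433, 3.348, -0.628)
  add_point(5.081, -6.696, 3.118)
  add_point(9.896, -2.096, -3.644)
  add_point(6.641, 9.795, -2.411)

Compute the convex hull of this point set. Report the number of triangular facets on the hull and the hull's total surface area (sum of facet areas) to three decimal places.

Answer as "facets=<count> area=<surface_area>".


facets=8 area=474.646

Extreme-point indices: [0, 1, 2, 3, 4, 5] — 6 of 6 on the boundary.

Facet areas (half cross-product norm):
  f1: (p0, p5, p4) → 37.0918
  f2: (p3, p5, p4) → 56.7556
  f3: (p3, p0, p1) → 49.4464
  f4: (p3, p0, p4) → 39.1260
  f5: (p2, p0, p1) → 106.6946
  f6: (p2, p0, p5) → 83.7919
  f7: (p2, p3, p1) → 45.3431
  f8: (p2, p3, p5) → 56.3969
Σ area = 474.646

Euler characteristic 6−12+8 = 2 ✓


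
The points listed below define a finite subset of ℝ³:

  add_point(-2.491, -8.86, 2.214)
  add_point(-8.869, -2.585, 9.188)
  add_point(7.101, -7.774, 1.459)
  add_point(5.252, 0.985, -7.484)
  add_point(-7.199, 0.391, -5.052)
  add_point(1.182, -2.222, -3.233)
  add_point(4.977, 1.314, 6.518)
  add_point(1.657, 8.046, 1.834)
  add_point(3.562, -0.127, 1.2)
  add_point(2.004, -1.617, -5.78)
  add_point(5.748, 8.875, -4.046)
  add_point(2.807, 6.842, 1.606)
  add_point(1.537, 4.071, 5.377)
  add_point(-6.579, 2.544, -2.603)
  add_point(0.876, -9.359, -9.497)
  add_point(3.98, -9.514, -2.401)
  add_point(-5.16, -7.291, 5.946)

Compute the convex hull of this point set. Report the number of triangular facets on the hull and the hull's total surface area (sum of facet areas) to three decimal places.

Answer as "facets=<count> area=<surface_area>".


facets=22 area=889.174

Points on the hull: [0, 1, 2, 3, 4, 6, 7, 10, 12, 13, 14, 15, 16] (13 of 17).

Per-facet area ½‖(b−a)×(c−a)‖:
  f1: (p6, p10, p2) → 68.7397
  f2: (p3, p10, p2) → 51.2283
  f3: (p3, p14, p2) → 64.5864
  f4: (p3, p4, p10) → 54.7285
  f5: (p3, p4, p14) → 66.8847
  f6: (p13, p4, p1) → 20.0619
  f7: (p13, p4, p10) → 21.3541
  f8: (p7, p6, p10) → 30.3672
  f9: (p7, p13, p1) → 70.8257
  f10: (p7, p13, p10) → 38.6551
  f11: (p16, p0, p2) → 19.3055
  f12: (p16, p6, p1) → 45.2735
  f13: (p16, p6, p2) → 64.0589
  f14: (p16, p0, p14) → 12.6256
  f15: (p16, p4, p1) → 46.0463
  f16: (p16, p4, p14) → 88.5201
  f17: (p15, p14, p2) → 8.7399
  f18: (p15, p0, p2) → 20.9650
  f19: (p15, p0, p14) → 30.2448
  f20: (p12, p6, p1) → 28.6956
  f21: (p12, p7, p1) → 27.5791
  f22: (p12, p7, p6) → 9.6878
Σ area = 889.174

Check V−E+F: 13 − 33 + 22 = 2.


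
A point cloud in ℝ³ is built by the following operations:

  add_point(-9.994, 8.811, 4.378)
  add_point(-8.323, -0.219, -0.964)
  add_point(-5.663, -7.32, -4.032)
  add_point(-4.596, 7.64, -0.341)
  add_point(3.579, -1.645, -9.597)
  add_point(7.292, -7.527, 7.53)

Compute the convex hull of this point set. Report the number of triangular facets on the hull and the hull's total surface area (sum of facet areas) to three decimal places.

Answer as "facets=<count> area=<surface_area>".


facets=8 area=627.098

Hull vertices (6/6): indices [0, 1, 2, 3, 4, 5].

Area of each hull facet:
  f1: (p1, p5, p0) → 99.3863
  f2: (p2, p4, p5) → 102.3093
  f3: (p2, p1, p5) → 71.0238
  f4: (p2, p1, p4) → 49.8514
  f5: (p3, p5, p0) → 72.2214
  f6: (p3, p4, p5) → 137.9877
  f7: (p3, p1, p0) → 31.4238
  f8: (p3, p1, p4) → 62.8940
Σ area = 627.098

Check V−E+F: 6 − 12 + 8 = 2.


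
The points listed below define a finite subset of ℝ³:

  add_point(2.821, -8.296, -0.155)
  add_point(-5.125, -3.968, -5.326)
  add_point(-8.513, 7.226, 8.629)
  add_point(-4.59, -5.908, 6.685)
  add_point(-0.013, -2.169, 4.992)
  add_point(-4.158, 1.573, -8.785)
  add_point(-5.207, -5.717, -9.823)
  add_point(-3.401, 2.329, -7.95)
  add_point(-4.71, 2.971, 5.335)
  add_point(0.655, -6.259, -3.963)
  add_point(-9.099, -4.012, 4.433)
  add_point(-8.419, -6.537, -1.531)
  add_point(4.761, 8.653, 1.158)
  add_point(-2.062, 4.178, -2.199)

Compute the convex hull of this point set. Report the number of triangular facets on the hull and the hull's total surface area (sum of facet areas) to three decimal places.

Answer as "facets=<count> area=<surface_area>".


Points on the hull: [0, 2, 3, 4, 5, 6, 7, 9, 10, 11, 12] (11 of 14).

Area of each hull facet:
  f1: (p9, p0, p12) → 39.3452
  f2: (p9, p6, p0) → 8.7483
  f3: (p9, p5, p6) → 30.6123
  f4: (p2, p3, p10) → 32.0068
  f5: (p4, p0, p12) → 50.1238
  f6: (p4, p3, p0) → 26.0871
  f7: (p4, p2, p12) → 78.4838
  f8: (p4, p2, p3) → 40.2120
  f9: (p11, p6, p0) → 49.8300
  f10: (p11, p3, p0) → 44.7437
  f11: (p11, p3, p10) → 17.3104
  f12: (p11, p2, p10) → 28.7562
  f13: (p11, p5, p6) → 33.2084
  f14: (p11, p2, p5) → 98.1760
  f15: (p7, p9, p12) → 70.5071
  f16: (p7, p9, p5) → 6.9894
  f17: (p7, p2, p12) → 102.3912
  f18: (p7, p2, p5) → 10.1429
Σ area = 767.675

Euler characteristic 11−27+18 = 2 ✓

facets=18 area=767.675


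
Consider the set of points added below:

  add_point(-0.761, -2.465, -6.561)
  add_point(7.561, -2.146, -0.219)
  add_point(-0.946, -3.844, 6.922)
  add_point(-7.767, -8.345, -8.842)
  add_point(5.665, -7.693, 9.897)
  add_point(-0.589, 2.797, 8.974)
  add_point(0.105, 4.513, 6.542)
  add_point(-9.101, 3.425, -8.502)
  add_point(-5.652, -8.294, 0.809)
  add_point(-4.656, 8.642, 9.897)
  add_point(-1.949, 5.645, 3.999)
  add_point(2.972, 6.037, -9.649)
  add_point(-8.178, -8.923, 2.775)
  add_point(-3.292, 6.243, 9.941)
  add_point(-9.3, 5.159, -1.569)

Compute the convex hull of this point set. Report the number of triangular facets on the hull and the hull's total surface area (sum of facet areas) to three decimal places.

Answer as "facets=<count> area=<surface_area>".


Points on the hull: [1, 3, 4, 6, 7, 9, 11, 12, 13, 14] (10 of 15).

Per-facet area ½‖(b−a)×(c−a)‖:
  f1: (p9, p12, p14) → 94.9238
  f2: (p4, p3, p1) → 108.3610
  f3: (p4, p3, p12) → 82.4714
  f4: (p11, p3, p1) → 113.2948
  f5: (p11, p9, p14) → 93.1699
  f6: (p6, p4, p1) → 66.7656
  f7: (p6, p4, p9) → 36.8728
  f8: (p6, p11, p1) → 79.2918
  f9: (p6, p11, p9) → 50.2378
  f10: (p13, p9, p12) → 19.1088
  f11: (p13, p4, p12) → 117.8733
  f12: (p13, p4, p9) → 1.3104
  f13: (p7, p11, p14) → 44.2496
  f14: (p7, p11, p3) → 73.1578
  f15: (p7, p12, p14) → 52.7605
  f16: (p7, p3, p12) → 68.9506
Σ area = 1102.800

Euler: V−E+F = 10−24+16 = 2.

facets=16 area=1102.800


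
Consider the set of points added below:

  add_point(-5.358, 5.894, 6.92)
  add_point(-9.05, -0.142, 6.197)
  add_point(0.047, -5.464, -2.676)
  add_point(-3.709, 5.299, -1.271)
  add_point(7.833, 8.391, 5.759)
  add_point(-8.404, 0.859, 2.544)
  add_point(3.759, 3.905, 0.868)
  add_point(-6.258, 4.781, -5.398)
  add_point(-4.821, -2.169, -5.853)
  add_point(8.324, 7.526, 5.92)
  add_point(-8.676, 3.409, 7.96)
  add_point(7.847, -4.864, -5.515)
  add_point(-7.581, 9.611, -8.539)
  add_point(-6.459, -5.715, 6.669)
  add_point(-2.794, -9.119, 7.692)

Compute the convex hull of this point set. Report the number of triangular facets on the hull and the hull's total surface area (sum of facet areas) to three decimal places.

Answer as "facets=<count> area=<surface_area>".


Points on the hull: [0, 1, 2, 4, 5, 8, 9, 10, 11, 12, 13, 14] (12 of 15).

Area of each hull facet:
  f1: (p11, p14, p9) → 139.9083
  f2: (p10, p14, p9) → 119.4009
  f3: (p10, p12, p1) → 35.0050
  f4: (p8, p11, p12) → 72.8190
  f5: (p0, p10, p12) → 33.1137
  f6: (p13, p8, p1) → 38.9810
  f7: (p13, p8, p14) → 32.1267
  f8: (p13, p10, p1) → 8.3504
  f9: (p13, p10, p14) → 15.0657
  f10: (p5, p12, p1) → 10.9136
  f11: (p5, p8, p1) → 10.8214
  f12: (p5, p8, p12) → 58.4836
  f13: (p2, p11, p14) → 38.8468
  f14: (p2, p8, p14) → 34.5897
  f15: (p2, p8, p11) → 24.3141
  f16: (p4, p0, p12) → 108.1633
  f17: (p4, p11, p9) → 7.3168
  f18: (p4, p11, p12) → 168.3191
  f19: (p4, p10, p9) → 8.5873
  f20: (p4, p0, p10) → 13.2043
Σ area = 978.331

Check V−E+F: 12 − 30 + 20 = 2.

facets=20 area=978.331


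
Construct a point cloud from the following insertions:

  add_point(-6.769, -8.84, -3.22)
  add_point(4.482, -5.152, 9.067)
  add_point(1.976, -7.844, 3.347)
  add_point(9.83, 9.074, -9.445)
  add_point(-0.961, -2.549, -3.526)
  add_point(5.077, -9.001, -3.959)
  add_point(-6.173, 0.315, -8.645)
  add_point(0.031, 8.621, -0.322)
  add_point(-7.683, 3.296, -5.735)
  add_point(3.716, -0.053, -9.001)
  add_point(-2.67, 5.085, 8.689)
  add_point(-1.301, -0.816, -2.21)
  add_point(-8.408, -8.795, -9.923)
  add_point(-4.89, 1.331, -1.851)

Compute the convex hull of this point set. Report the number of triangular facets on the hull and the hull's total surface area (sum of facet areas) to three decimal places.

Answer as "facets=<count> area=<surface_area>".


facets=18 area=1064.516

Extreme-point indices: [0, 1, 2, 3, 5, 6, 7, 8, 9, 10, 12] — 11 of 14 on the boundary.

Triangle areas on the boundary:
  f1: (p1, p5, p3) → 132.3884
  f2: (p10, p1, p3) → 138.2589
  f3: (p9, p3, p12) → 29.7712
  f4: (p9, p5, p12) → 72.1374
  f5: (p9, p5, p3) → 42.6091
  f6: (p2, p1, p5) → 19.9759
  f7: (p0, p10, p1) → 103.9278
  f8: (p0, p2, p1) → 20.6945
  f9: (p0, p8, p12) → 41.8242
  f10: (p0, p8, p10) → 95.0540
  f11: (p0, p5, p12) → 40.3115
  f12: (p0, p2, p5) → 42.6423
  f13: (p6, p3, p12) → 64.7406
  f14: (p6, p8, p12) → 15.8379
  f15: (p6, p8, p3) → 40.4571
  f16: (p7, p10, p3) → 38.6119
  f17: (p7, p8, p3) → 71.0743
  f18: (p7, p8, p10) → 54.1986
Σ area = 1064.516

Euler characteristic 11−27+18 = 2 ✓


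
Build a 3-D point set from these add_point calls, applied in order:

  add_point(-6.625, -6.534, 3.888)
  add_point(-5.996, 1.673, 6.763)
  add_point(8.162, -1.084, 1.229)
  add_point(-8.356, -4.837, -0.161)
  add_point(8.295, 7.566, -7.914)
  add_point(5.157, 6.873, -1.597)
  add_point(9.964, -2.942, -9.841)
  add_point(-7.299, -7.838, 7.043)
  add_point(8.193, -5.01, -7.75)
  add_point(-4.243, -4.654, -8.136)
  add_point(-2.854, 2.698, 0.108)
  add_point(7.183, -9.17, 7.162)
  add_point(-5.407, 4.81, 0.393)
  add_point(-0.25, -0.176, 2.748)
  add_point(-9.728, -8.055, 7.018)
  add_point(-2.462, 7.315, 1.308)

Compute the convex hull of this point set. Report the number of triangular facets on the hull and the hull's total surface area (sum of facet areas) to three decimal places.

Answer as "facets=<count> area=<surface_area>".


facets=22 area=1027.535

Points on the hull: [1, 2, 3, 4, 5, 6, 7, 8, 9, 11, 12, 14, 15] (13 of 16).

Per-facet area ½‖(b−a)×(c−a)‖:
  f1: (p9, p4, p6) → 77.7814
  f2: (p9, p11, p14) → 132.6625
  f3: (p8, p11, p6) → 16.6461
  f4: (p8, p9, p6) → 18.7513
  f5: (p8, p9, p11) → 96.5172
  f6: (p7, p11, p14) → 3.1894
  f7: (p7, p1, p14) → 11.4163
  f8: (p7, p1, p11) → 69.7697
  f9: (p5, p1, p11) → 119.2482
  f10: (p3, p9, p14) → 16.6353
  f11: (p12, p9, p4) → 99.4711
  f12: (p12, p3, p9) → 45.0885
  f13: (p12, p1, p14) → 32.9212
  f14: (p12, p3, p14) → 37.2206
  f15: (p2, p5, p4) → 30.9875
  f16: (p2, p5, p11) → 22.6226
  f17: (p2, p4, p6) → 57.4170
  f18: (p2, p11, p6) → 50.9314
  f19: (p15, p5, p4) → 19.9348
  f20: (p15, p12, p4) → 25.4963
  f21: (p15, p5, p1) → 28.7986
  f22: (p15, p12, p1) → 14.0282
Σ area = 1027.535

Check V−E+F: 13 − 33 + 22 = 2.


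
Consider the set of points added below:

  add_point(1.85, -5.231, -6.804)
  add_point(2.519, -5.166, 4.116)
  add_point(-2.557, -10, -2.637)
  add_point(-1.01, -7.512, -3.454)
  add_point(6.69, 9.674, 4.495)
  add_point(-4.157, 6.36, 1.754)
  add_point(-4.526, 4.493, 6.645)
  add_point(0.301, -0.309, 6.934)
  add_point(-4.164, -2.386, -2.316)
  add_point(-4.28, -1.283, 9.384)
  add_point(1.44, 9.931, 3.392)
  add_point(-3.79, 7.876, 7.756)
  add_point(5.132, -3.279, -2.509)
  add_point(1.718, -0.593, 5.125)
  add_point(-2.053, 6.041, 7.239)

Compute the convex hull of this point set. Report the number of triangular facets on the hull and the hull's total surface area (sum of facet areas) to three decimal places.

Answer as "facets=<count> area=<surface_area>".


facets=20 area=624.677

Points on the hull: [0, 1, 2, 4, 5, 6, 7, 8, 9, 10, 11, 12] (12 of 15).

Area of each hull facet:
  f1: (p1, p9, p2) → 44.8427
  f2: (p11, p9, p4) → 50.0248
  f3: (p11, p5, p6) → 9.5239
  f4: (p11, p9, p6) → 8.2891
  f5: (p7, p9, p4) → 22.7415
  f6: (p7, p1, p4) → 33.8538
  f7: (p7, p1, p9) → 14.7156
  f8: (p10, p0, p4) → 49.0093
  f9: (p10, p0, p5) → 52.2491
  f10: (p10, p11, p4) → 15.5808
  f11: (p10, p11, p5) → 19.3588
  f12: (p8, p0, p2) → 26.6130
  f13: (p8, p0, p5) → 32.1525
  f14: (p8, p5, p6) → 25.2506
  f15: (p8, p9, p6) → 35.3369
  f16: (p8, p9, p2) → 45.3483
  f17: (p12, p1, p4) → 53.8086
  f18: (p12, p0, p4) → 29.9342
  f19: (p12, p1, p2) → 34.0681
  f20: (p12, p0, p2) → 21.9753
Σ area = 624.677

Euler characteristic 12−30+20 = 2 ✓


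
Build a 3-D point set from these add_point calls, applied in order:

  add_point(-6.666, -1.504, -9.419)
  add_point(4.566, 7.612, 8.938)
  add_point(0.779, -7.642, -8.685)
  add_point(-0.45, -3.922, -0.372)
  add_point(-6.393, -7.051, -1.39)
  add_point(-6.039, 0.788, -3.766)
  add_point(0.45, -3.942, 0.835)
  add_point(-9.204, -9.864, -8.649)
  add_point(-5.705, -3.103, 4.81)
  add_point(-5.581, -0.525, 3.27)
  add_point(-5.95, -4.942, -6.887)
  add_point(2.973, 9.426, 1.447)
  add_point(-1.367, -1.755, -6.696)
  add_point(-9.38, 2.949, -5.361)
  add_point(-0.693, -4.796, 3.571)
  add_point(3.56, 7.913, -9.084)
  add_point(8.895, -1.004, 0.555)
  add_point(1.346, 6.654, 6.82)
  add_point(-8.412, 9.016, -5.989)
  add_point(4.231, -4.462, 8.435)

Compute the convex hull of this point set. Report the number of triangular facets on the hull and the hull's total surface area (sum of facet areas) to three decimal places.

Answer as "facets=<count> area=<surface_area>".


facets=22 area=1105.336

Extreme-point indices: [0, 1, 2, 4, 7, 8, 11, 13, 15, 16, 17, 18, 19] — 13 of 20 on the boundary.

Facet areas (half cross-product norm):
  f1: (p15, p1, p16) → 90.0403
  f2: (p8, p7, p13) → 78.8616
  f3: (p2, p15, p16) → 92.0337
  f4: (p2, p0, p7) → 39.1005
  f5: (p2, p0, p15) → 66.6367
  f6: (p18, p8, p13) → 32.7627
  f7: (p18, p0, p15) → 66.1070
  f8: (p18, p7, p13) → 15.6094
  f9: (p18, p0, p7) → 27.8926
  f10: (p19, p1, p16) → 55.7968
  f11: (p19, p8, p1) → 64.2103
  f12: (p19, p2, p16) → 68.1315
  f13: (p19, p2, p7) → 88.4418
  f14: (p11, p15, p1) → 18.5508
  f15: (p11, p18, p1) → 39.1201
  f16: (p11, p18, p15) → 62.8366
  f17: (p17, p8, p1) → 16.0548
  f18: (p17, p18, p1) → 15.8843
  f19: (p17, p18, p8) → 92.6564
  f20: (p4, p8, p7) → 9.5446
  f21: (p4, p19, p7) → 27.5669
  f22: (p4, p19, p8) → 37.4963
Σ area = 1105.336

Check V−E+F: 13 − 33 + 22 = 2.
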